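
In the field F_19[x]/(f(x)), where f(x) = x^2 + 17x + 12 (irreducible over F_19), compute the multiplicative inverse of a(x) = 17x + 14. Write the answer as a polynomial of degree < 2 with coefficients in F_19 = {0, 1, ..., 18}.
a(x)^(-1) ≡ 18x + 14 (mod f(x))

Since f is irreducible over F_19, F_19[x]/(f) is a field and a(x) ≠ 0 has an inverse. Apply the extended Euclidean algorithm to f(x) and a(x) in F_19[x]: f(x) = (9x + 7)·a(x) + (9). The last nonzero remainder is the constant 9 = gcd(f, a) in F_19. Back-substituting through the division chain expresses 9 = s(x)·a(x) + t(x)·f(x) with s(x) ≡ 10x + 12 (mod f), so (10x + 12)·a(x) ≡ 9 (mod f). Multiplying by 9^(-1) ≡ 17 in F_19 gives a(x)^(-1) ≡ 17·(10x + 12) ≡ 18x + 14 (mod f). Check: (17x + 14)·(18x + 14) = 2x^2 + 15x + 6 ≡ 1 (mod x^2 + 17x + 12).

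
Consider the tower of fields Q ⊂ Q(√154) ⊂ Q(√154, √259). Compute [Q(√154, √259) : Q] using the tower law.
[Q(√154, √259) : Q] = 4

[Q(√154):Q] = 2 (min poly x^2 - 154, irreducible since 154 is squarefree > 1). For the top step, suppose √259 ∈ Q(√154), say √259 = c + d√154 with c, d ∈ Q. Squaring: 259 = c^2 + 154d^2 + 2cd√154. Since √154 ∉ Q this forces 2cd = 0. If d = 0 then √259 = c ∈ Q, contradicting 259 squarefree > 1. If c = 0 then 259 = 154d^2, so 154·259 = (154d)^2 is a perfect square in Q — but 154·259 = 39886 is not a perfect square (since 154 and 259 are distinct squarefree integers). Contradiction. Hence √259 ∉ Q(√154), so x^2 - 259 stays irreducible over Q(√154) and [Q(√154, √259) : Q(√154)] = 2. By the tower law, [Q(√154, √259) : Q] = 2 · 2 = 4.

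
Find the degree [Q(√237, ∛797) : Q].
[Q(√237, ∛797) : Q] = 6

Let L = Q(√237, ∛797). Since Q(√237) ⊂ L and [Q(√237):Q] = 2, the tower law gives 2 | [L:Q]. Likewise Q(∛797) ⊂ L with [Q(∛797):Q] = 3 (because 797 is not a perfect cube), so 3 | [L:Q]. As gcd(2,3) = 1, [L:Q] is divisible by 6. Conversely L is generated over Q by √237 and ∛797, so [L:Q] ≤ 2·3 = 6. Therefore [Q(√237, ∛797) : Q] = 6.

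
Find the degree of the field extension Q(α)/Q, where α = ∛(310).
[Q(α):Q] = 3

The minimal polynomial of α is x^3 - 310, irreducible over Q since 310 is not a perfect cube (so x^3 - 310 has no rational root). Hence [Q(α):Q] = deg(m_α) = 3.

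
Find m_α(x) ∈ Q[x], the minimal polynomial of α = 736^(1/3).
m_α(x) = x^3 - 736

α satisfies α^3 = 736, so x^3 - 736 annihilates α. By the rational root test, a rational root p/q (in lowest terms) of x^3 - 736 would satisfy p^3 = 736 q^3, forcing q = 1 and p^3 = 736; but 736 is not a perfect cube, contradiction. A monic cubic over Q with no rational root is irreducible (any nontrivial factorization would include a linear factor). Hence x^3 - 736 is the minimal polynomial of α, and in particular [Q(α):Q] = 3.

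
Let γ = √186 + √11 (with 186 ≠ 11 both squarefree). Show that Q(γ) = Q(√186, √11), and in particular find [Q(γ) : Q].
[Q(γ) : Q] = 4 (equivalently, Q(γ) = Q(√186, √11))

Obviously Q(γ) ⊆ Q(√186, √11), and [Q(√186, √11):Q] = 4 (since 186, 11 are distinct squarefree integers > 1 with 2046 not a perfect square). To show equality we compute the minimal polynomial of γ. From γ = √186 + √11: γ^2 = 186 + 2√(2046) + 11 = 197 + 2√(2046), so γ^2 - 197 = 2√(2046); squaring, (γ^2 - 197)^2 = 4·2046, i.e. γ^4 - 394γ^2 + 38809 - 8184 = 0, i.e. γ^4 - 394γ^2 + 30625 = 0. So γ is a root of x^4 - 394x^2 + 30625. This polynomial is irreducible over Q: it has no rational root (each ±√186 ± √11 is irrational), and any factorization into two quadratics over Q would force √(2046) ∈ Q (pairing opposite roots) or √186, √11 ∈ Q (other pairings), all impossible. Hence [Q(γ):Q] = 4 = [Q(√186, √11):Q], so Q(γ) = Q(√186, √11).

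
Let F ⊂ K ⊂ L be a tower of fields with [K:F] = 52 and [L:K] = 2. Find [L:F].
[L:F] = 104

The tower law says that for any tower of field extensions F ⊂ K ⊂ L with finite degrees, [L:F] = [L:K] · [K:F]. Here this gives [L:F] = 2 · 52 = 104.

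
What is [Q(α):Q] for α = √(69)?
[Q(α):Q] = 2

[Q(α):Q] equals the degree of the minimal polynomial of α. Here α^2 = 69 and x^2 - 69 is irreducible (d = 69 is squarefree, ≠ 1, hence not a square), so deg(m_α) = 2. Thus [Q(α):Q] = 2.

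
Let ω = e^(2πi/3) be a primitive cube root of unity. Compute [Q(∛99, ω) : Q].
[Q(∛99, ω) : Q] = 6

[Q(∛99):Q] = 3 (min poly x^3 - 99, irreducible since 99 is not a perfect cube). [Q(ω):Q] = 2 (min poly x^2 + x + 1). Since Q(∛99) ⊂ R and ω ∉ R, we have ω ∉ Q(∛99), so x^2 + x + 1 remains irreducible over Q(∛99) and [Q(∛99, ω) : Q(∛99)] = 2. By the tower law, [Q(∛99, ω) : Q] = 3 · 2 = 6. (In fact Q(∛99, ω) is the splitting field of x^3 - 99 over Q.)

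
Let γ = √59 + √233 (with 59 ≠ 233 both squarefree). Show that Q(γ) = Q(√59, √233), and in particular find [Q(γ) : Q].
[Q(γ) : Q] = 4 (equivalently, Q(γ) = Q(√59, √233))

Obviously Q(γ) ⊆ Q(√59, √233), and [Q(√59, √233):Q] = 4 (since 59, 233 are distinct squarefree integers > 1 with 13747 not a perfect square). To show equality we compute the minimal polynomial of γ. From γ = √59 + √233: γ^2 = 59 + 2√(13747) + 233 = 292 + 2√(13747), so γ^2 - 292 = 2√(13747); squaring, (γ^2 - 292)^2 = 4·13747, i.e. γ^4 - 584γ^2 + 85264 - 54988 = 0, i.e. γ^4 - 584γ^2 + 30276 = 0. So γ is a root of x^4 - 584x^2 + 30276. This polynomial is irreducible over Q: it has no rational root (each ±√59 ± √233 is irrational), and any factorization into two quadratics over Q would force √(13747) ∈ Q (pairing opposite roots) or √59, √233 ∈ Q (other pairings), all impossible. Hence [Q(γ):Q] = 4 = [Q(√59, √233):Q], so Q(γ) = Q(√59, √233).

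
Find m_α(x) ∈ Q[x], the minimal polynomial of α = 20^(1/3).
m_α(x) = x^3 - 20

α satisfies α^3 = 20, so x^3 - 20 annihilates α. By the rational root test, a rational root p/q (in lowest terms) of x^3 - 20 would satisfy p^3 = 20 q^3, forcing q = 1 and p^3 = 20; but 20 is not a perfect cube, contradiction. A monic cubic over Q with no rational root is irreducible (any nontrivial factorization would include a linear factor). Hence x^3 - 20 is the minimal polynomial of α, and in particular [Q(α):Q] = 3.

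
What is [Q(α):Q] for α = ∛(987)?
[Q(α):Q] = 3

The minimal polynomial of α is x^3 - 987, irreducible over Q since 987 is not a perfect cube (so x^3 - 987 has no rational root). Hence [Q(α):Q] = deg(m_α) = 3.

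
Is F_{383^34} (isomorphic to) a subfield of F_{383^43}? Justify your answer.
No: F_{383^34} is not a subfield of F_{383^43}

F_{p^m} embeds in F_{p^n} iff m | n. Here 34 ∤ 43 (since 43 = 1·34 + 9 with remainder 9 ≠ 0), so F_{383^34} is not a subfield of F_{383^43}. Equivalently: if it were, the tower law would give 34 = [F_{383^34}:F_383] dividing [F_{383^43}:F_383] = 43, contradiction.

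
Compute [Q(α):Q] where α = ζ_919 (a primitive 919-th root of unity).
[Q(α):Q] = 918

The minimal polynomial of ζ_919 over Q is the 919-th cyclotomic polynomial Φ_919(x), which is irreducible over Q and has degree φ(919) = 918. Hence [Q(α):Q] = φ(919) = 918.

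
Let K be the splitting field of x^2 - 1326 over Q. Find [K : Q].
[K : Q] = 2

f(x) = x^2 - 1326 factors as (x - √1326)(x + √1326). The splitting field is K = Q(√1326). Since 1326 is squarefree and > 1, it is not a perfect square, so x^2 - 1326 is irreducible over Q and [Q(√1326) : Q] = 2. Hence [K : Q] = 2.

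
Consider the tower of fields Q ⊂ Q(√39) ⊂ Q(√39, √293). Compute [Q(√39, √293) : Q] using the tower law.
[Q(√39, √293) : Q] = 4

[Q(√39):Q] = 2 (min poly x^2 - 39, irreducible since 39 is squarefree > 1). For the top step, suppose √293 ∈ Q(√39), say √293 = c + d√39 with c, d ∈ Q. Squaring: 293 = c^2 + 39d^2 + 2cd√39. Since √39 ∉ Q this forces 2cd = 0. If d = 0 then √293 = c ∈ Q, contradicting 293 squarefree > 1. If c = 0 then 293 = 39d^2, so 39·293 = (39d)^2 is a perfect square in Q — but 39·293 = 11427 is not a perfect square (since 39 and 293 are distinct squarefree integers). Contradiction. Hence √293 ∉ Q(√39), so x^2 - 293 stays irreducible over Q(√39) and [Q(√39, √293) : Q(√39)] = 2. By the tower law, [Q(√39, √293) : Q] = 2 · 2 = 4.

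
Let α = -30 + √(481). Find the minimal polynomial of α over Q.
m_α(x) = x^2 + 60x + 419

From α + 30 = √(481), squaring gives (α + 30)^2 = 481, i.e. α^2 + 60α + 900 = 481, so α^2 + 60α + 419 = 0. The discriminant of x^2 + 60x + 419 is (60)^2 - 4·(419) = 3600 - 1676 = 1924, and 4·(481) is not a perfect square in Q since 481 is squarefree and ≠ 1. Hence x^2 + 60x + 419 is irreducible over Q and is the minimal polynomial of α.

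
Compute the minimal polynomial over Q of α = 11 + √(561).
m_α(x) = x^2 - 22x - 440

From α - 11 = √(561), squaring gives (α - 11)^2 = 561, i.e. α^2 - 22α + 121 = 561, so α^2 - 22α - 440 = 0. The discriminant of x^2 - 22x - 440 is (-22)^2 - 4·(-440) = 484 + 1760 = 2244, and 4·(561) is not a perfect square in Q since 561 is squarefree and ≠ 1. Hence x^2 - 22x - 440 is irreducible over Q and is the minimal polynomial of α.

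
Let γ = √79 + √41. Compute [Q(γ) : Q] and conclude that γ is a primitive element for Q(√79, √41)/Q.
[Q(γ) : Q] = 4 (equivalently, Q(γ) = Q(√79, √41))

Obviously Q(γ) ⊆ Q(√79, √41), and [Q(√79, √41):Q] = 4 (since 79, 41 are distinct squarefree integers > 1 with 3239 not a perfect square). To show equality we compute the minimal polynomial of γ. From γ = √79 + √41: γ^2 = 79 + 2√(3239) + 41 = 120 + 2√(3239), so γ^2 - 120 = 2√(3239); squaring, (γ^2 - 120)^2 = 4·3239, i.e. γ^4 - 240γ^2 + 14400 - 12956 = 0, i.e. γ^4 - 240γ^2 + 1444 = 0. So γ is a root of x^4 - 240x^2 + 1444. This polynomial is irreducible over Q: it has no rational root (each ±√79 ± √41 is irrational), and any factorization into two quadratics over Q would force √(3239) ∈ Q (pairing opposite roots) or √79, √41 ∈ Q (other pairings), all impossible. Hence [Q(γ):Q] = 4 = [Q(√79, √41):Q], so Q(γ) = Q(√79, √41).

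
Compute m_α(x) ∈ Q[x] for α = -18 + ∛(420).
m_α(x) = x^3 + 54x^2 + 972x + 5412

Set β = α + 18 = ∛(420), so β^3 = 420. Then (α + 18)^3 - 420 = 0, i.e. α is a root of g(x) = (x + 18)^3 - 420 = x^3 + 54x^2 + 972x + 5412. Since g(x) = h(x + 18) where h(x) = x^3 - 420, and h is irreducible over Q (because 420 is not a perfect cube, so h has no rational root, and a monic cubic with no rational root is irreducible), g is also irreducible (irreducibility is preserved under the substitution x → x + 18). Hence m_α(x) = x^3 + 54x^2 + 972x + 5412.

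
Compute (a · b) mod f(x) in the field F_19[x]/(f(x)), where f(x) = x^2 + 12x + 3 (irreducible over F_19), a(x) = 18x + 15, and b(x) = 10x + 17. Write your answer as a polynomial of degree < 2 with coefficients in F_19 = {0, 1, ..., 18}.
a · b ≡ 6x (mod f(x))

Multiply in F_19[x]: a(x)·b(x) = (18x + 15)·(10x + 17) = 9x^2 + 8. This has degree ≥ 2, so divide by f(x) over F_19: 9x^2 + 8 = (9)·(x^2 + 12x + 3) + (6x). Hence a·b ≡ 6x (mod f). (F_19[x]/(f) is a field with 19^2 = 361 elements since f is irreducible of degree 2.)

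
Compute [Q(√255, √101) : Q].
[Q(√255, √101) : Q] = 4

[Q(√255):Q] = 2 (min poly x^2 - 255, irreducible since 255 is squarefree > 1). For the top step, suppose √101 ∈ Q(√255), say √101 = c + d√255 with c, d ∈ Q. Squaring: 101 = c^2 + 255d^2 + 2cd√255. Since √255 ∉ Q this forces 2cd = 0. If d = 0 then √101 = c ∈ Q, contradicting 101 squarefree > 1. If c = 0 then 101 = 255d^2, so 255·101 = (255d)^2 is a perfect square in Q — but 255·101 = 25755 is not a perfect square (since 255 and 101 are distinct squarefree integers). Contradiction. Hence √101 ∉ Q(√255), so x^2 - 101 stays irreducible over Q(√255) and [Q(√255, √101) : Q(√255)] = 2. By the tower law, [Q(√255, √101) : Q] = 2 · 2 = 4.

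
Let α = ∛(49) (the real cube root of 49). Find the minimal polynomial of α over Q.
m_α(x) = x^3 - 49

α satisfies α^3 = 49, so x^3 - 49 annihilates α. By the rational root test, a rational root p/q (in lowest terms) of x^3 - 49 would satisfy p^3 = 49 q^3, forcing q = 1 and p^3 = 49; but 49 is not a perfect cube, contradiction. A monic cubic over Q with no rational root is irreducible (any nontrivial factorization would include a linear factor). Hence x^3 - 49 is the minimal polynomial of α, and in particular [Q(α):Q] = 3.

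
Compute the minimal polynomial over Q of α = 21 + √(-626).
m_α(x) = x^2 - 42x + 1067

From α - 21 = √(-626), squaring gives (α - 21)^2 = -626, i.e. α^2 - 42α + 441 = -626, so α^2 - 42α + 1067 = 0. The discriminant of x^2 - 42x + 1067 is (-42)^2 - 4·(1067) = 1764 - 4268 = -2504, and 4·(-626) is not a perfect square in Q since -626 is squarefree and ≠ 1. Hence x^2 - 42x + 1067 is irreducible over Q and is the minimal polynomial of α.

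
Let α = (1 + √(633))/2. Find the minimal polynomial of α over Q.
m_α(x) = x^2 - x - 158

From 2α - 1 = √(633), squaring gives (2α - 1)^2 = 633, i.e. 4α^2 - 4α + 1 = 633, so α^2 - α + (1 - 633)/4 = 0. Since 633 ≡ 1 (mod 4), (1 - 633)/4 = -158 ∈ Z. The polynomial x^2 - x - 158 has discriminant 1 - 4·(-158) = 633, which is not a perfect square in Q (d = 633 is squarefree and ≠ 1), so x^2 - x - 158 is irreducible over Q. It is the minimal polynomial of α.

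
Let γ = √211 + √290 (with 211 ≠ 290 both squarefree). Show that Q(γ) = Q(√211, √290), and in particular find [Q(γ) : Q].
[Q(γ) : Q] = 4 (equivalently, Q(γ) = Q(√211, √290))

Obviously Q(γ) ⊆ Q(√211, √290), and [Q(√211, √290):Q] = 4 (since 211, 290 are distinct squarefree integers > 1 with 61190 not a perfect square). To show equality we compute the minimal polynomial of γ. From γ = √211 + √290: γ^2 = 211 + 2√(61190) + 290 = 501 + 2√(61190), so γ^2 - 501 = 2√(61190); squaring, (γ^2 - 501)^2 = 4·61190, i.e. γ^4 - 1002γ^2 + 251001 - 244760 = 0, i.e. γ^4 - 1002γ^2 + 6241 = 0. So γ is a root of x^4 - 1002x^2 + 6241. This polynomial is irreducible over Q: it has no rational root (each ±√211 ± √290 is irrational), and any factorization into two quadratics over Q would force √(61190) ∈ Q (pairing opposite roots) or √211, √290 ∈ Q (other pairings), all impossible. Hence [Q(γ):Q] = 4 = [Q(√211, √290):Q], so Q(γ) = Q(√211, √290).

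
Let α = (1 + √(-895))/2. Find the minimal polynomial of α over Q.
m_α(x) = x^2 - x + 224

From 2α - 1 = √(-895), squaring gives (2α - 1)^2 = -895, i.e. 4α^2 - 4α + 1 = -895, so α^2 - α + (1 + 895)/4 = 0. Since -895 ≡ 1 (mod 4), (1 + 895)/4 = 224 ∈ Z. The polynomial x^2 - x + 224 has discriminant 1 - 4·(224) = -895, which is not a perfect square in Q (d = -895 is squarefree and ≠ 1), so x^2 - x + 224 is irreducible over Q. It is the minimal polynomial of α.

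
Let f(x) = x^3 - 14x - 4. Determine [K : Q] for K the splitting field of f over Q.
[K : Q] = 6

By the rational root test, any rational root of the monic integer polynomial f(x) = x^3 - 14x - 4 must be an integer dividing the constant term -4, i.e. one of ±{1, 2, 4}. Evaluating: f(1) = -17, f(-1) = 9, f(2) = -24, f(-2) = 16, f(4) = 4, f(-4) = -12; none is 0, so f has no rational root and is therefore irreducible over Q (a cubic with no linear factor over a field is irreducible). For an irreducible cubic, the Galois group is A_3 or S_3 according as the discriminant disc(f) = -4a^3 - 27b^2 = -4·(-14)^3 - 27·(-4)^2 = 10544 is or is not a square in Q. Here disc(f) = 10544 is not a perfect square in Q, so the Galois group of f over Q is not contained in A_3 and must be all of S_3. The splitting field has degree |S_3| = 6 over Q, so [K : Q] = 6.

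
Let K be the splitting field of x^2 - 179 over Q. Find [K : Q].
[K : Q] = 2

f(x) = x^2 - 179 factors as (x - √179)(x + √179). The splitting field is K = Q(√179). Since 179 is squarefree and > 1, it is not a perfect square, so x^2 - 179 is irreducible over Q and [Q(√179) : Q] = 2. Hence [K : Q] = 2.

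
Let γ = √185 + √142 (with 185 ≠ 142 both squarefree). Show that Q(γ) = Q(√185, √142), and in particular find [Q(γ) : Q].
[Q(γ) : Q] = 4 (equivalently, Q(γ) = Q(√185, √142))

Obviously Q(γ) ⊆ Q(√185, √142), and [Q(√185, √142):Q] = 4 (since 185, 142 are distinct squarefree integers > 1 with 26270 not a perfect square). To show equality we compute the minimal polynomial of γ. From γ = √185 + √142: γ^2 = 185 + 2√(26270) + 142 = 327 + 2√(26270), so γ^2 - 327 = 2√(26270); squaring, (γ^2 - 327)^2 = 4·26270, i.e. γ^4 - 654γ^2 + 106929 - 105080 = 0, i.e. γ^4 - 654γ^2 + 1849 = 0. So γ is a root of x^4 - 654x^2 + 1849. This polynomial is irreducible over Q: it has no rational root (each ±√185 ± √142 is irrational), and any factorization into two quadratics over Q would force √(26270) ∈ Q (pairing opposite roots) or √185, √142 ∈ Q (other pairings), all impossible. Hence [Q(γ):Q] = 4 = [Q(√185, √142):Q], so Q(γ) = Q(√185, √142).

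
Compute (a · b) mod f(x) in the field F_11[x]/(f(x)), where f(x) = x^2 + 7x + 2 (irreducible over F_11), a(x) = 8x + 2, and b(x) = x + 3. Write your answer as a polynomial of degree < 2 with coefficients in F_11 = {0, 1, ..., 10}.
a · b ≡ 3x + 1 (mod f(x))

Multiply in F_11[x]: a(x)·b(x) = (8x + 2)·(x + 3) = 8x^2 + 4x + 6. This has degree ≥ 2, so divide by f(x) over F_11: 8x^2 + 4x + 6 = (8)·(x^2 + 7x + 2) + (3x + 1). Hence a·b ≡ 3x + 1 (mod f). (F_11[x]/(f) is a field with 11^2 = 121 elements since f is irreducible of degree 2.)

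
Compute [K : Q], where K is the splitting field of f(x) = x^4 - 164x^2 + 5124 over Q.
[K : Q] = 4

Solving the quadratic in x^2: x^2 = (164 ± √(164^2 - 4·5124))/2 = (164 ± √6400)/2 = (164 ± 80)/2, giving x^2 = 42 or x^2 = 122. So f(x) = (x^2 - 42)(x^2 - 122) and the roots of f are ±√42, ±√122. Hence the splitting field is K = Q(√42, √122). Since 42 and 122 are distinct squarefree integers > 1, their product 5124 is not a perfect square, so √122 ∉ Q(√42). By the tower law [K:Q] = [Q(√42,√122):Q(√42)] · [Q(√42):Q] = 2 · 2 = 4.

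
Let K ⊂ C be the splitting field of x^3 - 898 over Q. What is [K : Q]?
[K : Q] = 6

The roots of x^3 - 898 are ∛898, ω∛898, ω^2∛898 where ω = e^(2πi/3) is a primitive cube root of unity, so K = Q(∛898, ω). Now [Q(∛898):Q] = 3 (since 898 is not a perfect cube, x^3 - 898 is irreducible) and [Q(ω):Q] = 2. Both 2 and 3 divide [K:Q], and [K:Q] ≤ 3·2 = 6, so [K:Q] = 6. (Equivalently: Q(∛898) ⊂ R but ω ∉ R, so [K : Q(∛898)] = 2.)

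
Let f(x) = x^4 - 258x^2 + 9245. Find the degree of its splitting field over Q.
[K : Q] = 4

Solving the quadratic in x^2: x^2 = (258 ± √(258^2 - 4·9245))/2 = (258 ± √29584)/2 = (258 ± 172)/2, giving x^2 = 43 or x^2 = 215. So f(x) = (x^2 - 43)(x^2 - 215) and the roots of f are ±√43, ±√215. Hence the splitting field is K = Q(√43, √215). Since 43 and 215 are distinct squarefree integers > 1, their product 9245 is not a perfect square, so √215 ∉ Q(√43). By the tower law [K:Q] = [Q(√43,√215):Q(√43)] · [Q(√43):Q] = 2 · 2 = 4.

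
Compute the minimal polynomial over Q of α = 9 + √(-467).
m_α(x) = x^2 - 18x + 548

From α - 9 = √(-467), squaring gives (α - 9)^2 = -467, i.e. α^2 - 18α + 81 = -467, so α^2 - 18α + 548 = 0. The discriminant of x^2 - 18x + 548 is (-18)^2 - 4·(548) = 324 - 2192 = -1868, and 4·(-467) is not a perfect square in Q since -467 is squarefree and ≠ 1. Hence x^2 - 18x + 548 is irreducible over Q and is the minimal polynomial of α.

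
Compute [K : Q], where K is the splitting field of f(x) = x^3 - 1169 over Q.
[K : Q] = 6

The roots of x^3 - 1169 are ∛1169, ω∛1169, ω^2∛1169 where ω = e^(2πi/3) is a primitive cube root of unity, so K = Q(∛1169, ω). Now [Q(∛1169):Q] = 3 (since 1169 is not a perfect cube, x^3 - 1169 is irreducible) and [Q(ω):Q] = 2. Both 2 and 3 divide [K:Q], and [K:Q] ≤ 3·2 = 6, so [K:Q] = 6. (Equivalently: Q(∛1169) ⊂ R but ω ∉ R, so [K : Q(∛1169)] = 2.)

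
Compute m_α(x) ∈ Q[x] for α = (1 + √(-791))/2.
m_α(x) = x^2 - x + 198

From 2α - 1 = √(-791), squaring gives (2α - 1)^2 = -791, i.e. 4α^2 - 4α + 1 = -791, so α^2 - α + (1 + 791)/4 = 0. Since -791 ≡ 1 (mod 4), (1 + 791)/4 = 198 ∈ Z. The polynomial x^2 - x + 198 has discriminant 1 - 4·(198) = -791, which is not a perfect square in Q (d = -791 is squarefree and ≠ 1), so x^2 - x + 198 is irreducible over Q. It is the minimal polynomial of α.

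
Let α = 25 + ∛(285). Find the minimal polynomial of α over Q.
m_α(x) = x^3 - 75x^2 + 1875x - 15910

Set β = α - 25 = ∛(285), so β^3 = 285. Then (α - 25)^3 - 285 = 0, i.e. α is a root of g(x) = (x - 25)^3 - 285 = x^3 - 75x^2 + 1875x - 15910. Since g(x) = h(x - 25) where h(x) = x^3 - 285, and h is irreducible over Q (because 285 is not a perfect cube, so h has no rational root, and a monic cubic with no rational root is irreducible), g is also irreducible (irreducibility is preserved under the substitution x → x - 25). Hence m_α(x) = x^3 - 75x^2 + 1875x - 15910.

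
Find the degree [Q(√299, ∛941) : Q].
[Q(√299, ∛941) : Q] = 6

Let L = Q(√299, ∛941). Since Q(√299) ⊂ L and [Q(√299):Q] = 2, the tower law gives 2 | [L:Q]. Likewise Q(∛941) ⊂ L with [Q(∛941):Q] = 3 (because 941 is not a perfect cube), so 3 | [L:Q]. As gcd(2,3) = 1, [L:Q] is divisible by 6. Conversely L is generated over Q by √299 and ∛941, so [L:Q] ≤ 2·3 = 6. Therefore [Q(√299, ∛941) : Q] = 6.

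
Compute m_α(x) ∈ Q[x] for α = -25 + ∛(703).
m_α(x) = x^3 + 75x^2 + 1875x + 14922

Set β = α + 25 = ∛(703), so β^3 = 703. Then (α + 25)^3 - 703 = 0, i.e. α is a root of g(x) = (x + 25)^3 - 703 = x^3 + 75x^2 + 1875x + 14922. Since g(x) = h(x + 25) where h(x) = x^3 - 703, and h is irreducible over Q (because 703 is not a perfect cube, so h has no rational root, and a monic cubic with no rational root is irreducible), g is also irreducible (irreducibility is preserved under the substitution x → x + 25). Hence m_α(x) = x^3 + 75x^2 + 1875x + 14922.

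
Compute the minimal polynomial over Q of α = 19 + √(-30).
m_α(x) = x^2 - 38x + 391

From α - 19 = √(-30), squaring gives (α - 19)^2 = -30, i.e. α^2 - 38α + 361 = -30, so α^2 - 38α + 391 = 0. The discriminant of x^2 - 38x + 391 is (-38)^2 - 4·(391) = 1444 - 1564 = -120, and 4·(-30) is not a perfect square in Q since -30 is squarefree and ≠ 1. Hence x^2 - 38x + 391 is irreducible over Q and is the minimal polynomial of α.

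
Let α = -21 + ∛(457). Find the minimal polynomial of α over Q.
m_α(x) = x^3 + 63x^2 + 1323x + 8804

Set β = α + 21 = ∛(457), so β^3 = 457. Then (α + 21)^3 - 457 = 0, i.e. α is a root of g(x) = (x + 21)^3 - 457 = x^3 + 63x^2 + 1323x + 8804. Since g(x) = h(x + 21) where h(x) = x^3 - 457, and h is irreducible over Q (because 457 is not a perfect cube, so h has no rational root, and a monic cubic with no rational root is irreducible), g is also irreducible (irreducibility is preserved under the substitution x → x + 21). Hence m_α(x) = x^3 + 63x^2 + 1323x + 8804.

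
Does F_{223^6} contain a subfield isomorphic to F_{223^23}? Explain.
No: F_{223^23} is not a subfield of F_{223^6}

F_{p^m} embeds in F_{p^n} iff m | n. Here 23 ∤ 6 (since 6 = 0·23 + 6 with remainder 6 ≠ 0), so F_{223^23} is not a subfield of F_{223^6}. Equivalently: if it were, the tower law would give 23 = [F_{223^23}:F_223] dividing [F_{223^6}:F_223] = 6, contradiction.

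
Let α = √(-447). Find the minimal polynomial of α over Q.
m_α(x) = x^2 + 447

α satisfies α^2 + 447 = 0, so x^2 + 447 annihilates α. Since d = -447 is squarefree and ≠ 1, it is not a perfect square in Q, so x^2 + 447 has no rational root and is therefore irreducible over Q (a degree-2 polynomial over a field is irreducible iff it has no root). Hence m_α(x) = x^2 + 447.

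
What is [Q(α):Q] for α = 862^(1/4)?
[Q(α):Q] = 4

α is a root of x^4 - 862. By Eisenstein's criterion at the prime p = 2 (which divides the constant term 862 but p^2 = 4 does not, since 862 is squarefree), x^4 - 862 is irreducible over Q. Hence [Q(α):Q] = 4.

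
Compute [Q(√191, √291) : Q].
[Q(√191, √291) : Q] = 4

[Q(√191):Q] = 2 (min poly x^2 - 191, irreducible since 191 is squarefree > 1). For the top step, suppose √291 ∈ Q(√191), say √291 = c + d√191 with c, d ∈ Q. Squaring: 291 = c^2 + 191d^2 + 2cd√191. Since √191 ∉ Q this forces 2cd = 0. If d = 0 then √291 = c ∈ Q, contradicting 291 squarefree > 1. If c = 0 then 291 = 191d^2, so 191·291 = (191d)^2 is a perfect square in Q — but 191·291 = 55581 is not a perfect square (since 191 and 291 are distinct squarefree integers). Contradiction. Hence √291 ∉ Q(√191), so x^2 - 291 stays irreducible over Q(√191) and [Q(√191, √291) : Q(√191)] = 2. By the tower law, [Q(√191, √291) : Q] = 2 · 2 = 4.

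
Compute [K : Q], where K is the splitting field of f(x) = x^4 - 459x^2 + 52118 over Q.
[K : Q] = 4

Solving the quadratic in x^2: x^2 = (459 ± √(459^2 - 4·52118))/2 = (459 ± √2209)/2 = (459 ± 47)/2, giving x^2 = 253 or x^2 = 206. So f(x) = (x^2 - 253)(x^2 - 206) and the roots of f are ±√253, ±√206. Hence the splitting field is K = Q(√253, √206). Since 253 and 206 are distinct squarefree integers > 1, their product 52118 is not a perfect square, so √206 ∉ Q(√253). By the tower law [K:Q] = [Q(√253,√206):Q(√253)] · [Q(√253):Q] = 2 · 2 = 4.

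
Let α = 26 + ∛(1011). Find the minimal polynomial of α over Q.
m_α(x) = x^3 - 78x^2 + 2028x - 18587

Set β = α - 26 = ∛(1011), so β^3 = 1011. Then (α - 26)^3 - 1011 = 0, i.e. α is a root of g(x) = (x - 26)^3 - 1011 = x^3 - 78x^2 + 2028x - 18587. Since g(x) = h(x - 26) where h(x) = x^3 - 1011, and h is irreducible over Q (because 1011 is not a perfect cube, so h has no rational root, and a monic cubic with no rational root is irreducible), g is also irreducible (irreducibility is preserved under the substitution x → x - 26). Hence m_α(x) = x^3 - 78x^2 + 2028x - 18587.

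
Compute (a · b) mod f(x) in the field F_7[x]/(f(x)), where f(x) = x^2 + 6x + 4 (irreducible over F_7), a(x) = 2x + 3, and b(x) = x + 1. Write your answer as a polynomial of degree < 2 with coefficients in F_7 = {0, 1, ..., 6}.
a · b ≡ 2 (mod f(x))

Multiply in F_7[x]: a(x)·b(x) = (2x + 3)·(x + 1) = 2x^2 + 5x + 3. This has degree ≥ 2, so divide by f(x) over F_7: 2x^2 + 5x + 3 = (2)·(x^2 + 6x + 4) + (2). Hence a·b ≡ 2 (mod f). (F_7[x]/(f) is a field with 7^2 = 49 elements since f is irreducible of degree 2.)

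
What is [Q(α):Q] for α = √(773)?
[Q(α):Q] = 2

[Q(α):Q] equals the degree of the minimal polynomial of α. Here α^2 = 773 and x^2 - 773 is irreducible (d = 773 is squarefree, ≠ 1, hence not a square), so deg(m_α) = 2. Thus [Q(α):Q] = 2.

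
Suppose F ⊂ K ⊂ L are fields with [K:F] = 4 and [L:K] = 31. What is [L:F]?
[L:F] = 124

The tower law says that for any tower of field extensions F ⊂ K ⊂ L with finite degrees, [L:F] = [L:K] · [K:F]. Here this gives [L:F] = 31 · 4 = 124.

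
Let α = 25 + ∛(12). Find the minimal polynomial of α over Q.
m_α(x) = x^3 - 75x^2 + 1875x - 15637

Set β = α - 25 = ∛(12), so β^3 = 12. Then (α - 25)^3 - 12 = 0, i.e. α is a root of g(x) = (x - 25)^3 - 12 = x^3 - 75x^2 + 1875x - 15637. Since g(x) = h(x - 25) where h(x) = x^3 - 12, and h is irreducible over Q (because 12 is not a perfect cube, so h has no rational root, and a monic cubic with no rational root is irreducible), g is also irreducible (irreducibility is preserved under the substitution x → x - 25). Hence m_α(x) = x^3 - 75x^2 + 1875x - 15637.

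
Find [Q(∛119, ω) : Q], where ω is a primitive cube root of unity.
[Q(∛119, ω) : Q] = 6

[Q(∛119):Q] = 3 (min poly x^3 - 119, irreducible since 119 is not a perfect cube). [Q(ω):Q] = 2 (min poly x^2 + x + 1). Since Q(∛119) ⊂ R and ω ∉ R, we have ω ∉ Q(∛119), so x^2 + x + 1 remains irreducible over Q(∛119) and [Q(∛119, ω) : Q(∛119)] = 2. By the tower law, [Q(∛119, ω) : Q] = 3 · 2 = 6. (In fact Q(∛119, ω) is the splitting field of x^3 - 119 over Q.)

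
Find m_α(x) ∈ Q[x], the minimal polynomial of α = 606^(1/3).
m_α(x) = x^3 - 606

α satisfies α^3 = 606, so x^3 - 606 annihilates α. By the rational root test, a rational root p/q (in lowest terms) of x^3 - 606 would satisfy p^3 = 606 q^3, forcing q = 1 and p^3 = 606; but 606 is not a perfect cube, contradiction. A monic cubic over Q with no rational root is irreducible (any nontrivial factorization would include a linear factor). Hence x^3 - 606 is the minimal polynomial of α, and in particular [Q(α):Q] = 3.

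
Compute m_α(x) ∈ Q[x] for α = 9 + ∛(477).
m_α(x) = x^3 - 27x^2 + 243x - 1206

Set β = α - 9 = ∛(477), so β^3 = 477. Then (α - 9)^3 - 477 = 0, i.e. α is a root of g(x) = (x - 9)^3 - 477 = x^3 - 27x^2 + 243x - 1206. Since g(x) = h(x - 9) where h(x) = x^3 - 477, and h is irreducible over Q (because 477 is not a perfect cube, so h has no rational root, and a monic cubic with no rational root is irreducible), g is also irreducible (irreducibility is preserved under the substitution x → x - 9). Hence m_α(x) = x^3 - 27x^2 + 243x - 1206.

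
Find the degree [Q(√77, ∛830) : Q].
[Q(√77, ∛830) : Q] = 6

Let L = Q(√77, ∛830). Since Q(√77) ⊂ L and [Q(√77):Q] = 2, the tower law gives 2 | [L:Q]. Likewise Q(∛830) ⊂ L with [Q(∛830):Q] = 3 (because 830 is not a perfect cube), so 3 | [L:Q]. As gcd(2,3) = 1, [L:Q] is divisible by 6. Conversely L is generated over Q by √77 and ∛830, so [L:Q] ≤ 2·3 = 6. Therefore [Q(√77, ∛830) : Q] = 6.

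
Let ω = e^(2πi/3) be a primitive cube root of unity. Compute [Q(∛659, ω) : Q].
[Q(∛659, ω) : Q] = 6

[Q(∛659):Q] = 3 (min poly x^3 - 659, irreducible since 659 is not a perfect cube). [Q(ω):Q] = 2 (min poly x^2 + x + 1). Since Q(∛659) ⊂ R and ω ∉ R, we have ω ∉ Q(∛659), so x^2 + x + 1 remains irreducible over Q(∛659) and [Q(∛659, ω) : Q(∛659)] = 2. By the tower law, [Q(∛659, ω) : Q] = 3 · 2 = 6. (In fact Q(∛659, ω) is the splitting field of x^3 - 659 over Q.)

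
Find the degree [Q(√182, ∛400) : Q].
[Q(√182, ∛400) : Q] = 6

Let L = Q(√182, ∛400). Since Q(√182) ⊂ L and [Q(√182):Q] = 2, the tower law gives 2 | [L:Q]. Likewise Q(∛400) ⊂ L with [Q(∛400):Q] = 3 (because 400 is not a perfect cube), so 3 | [L:Q]. As gcd(2,3) = 1, [L:Q] is divisible by 6. Conversely L is generated over Q by √182 and ∛400, so [L:Q] ≤ 2·3 = 6. Therefore [Q(√182, ∛400) : Q] = 6.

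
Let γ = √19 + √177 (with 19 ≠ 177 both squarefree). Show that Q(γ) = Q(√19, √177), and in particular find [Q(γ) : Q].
[Q(γ) : Q] = 4 (equivalently, Q(γ) = Q(√19, √177))

Obviously Q(γ) ⊆ Q(√19, √177), and [Q(√19, √177):Q] = 4 (since 19, 177 are distinct squarefree integers > 1 with 3363 not a perfect square). To show equality we compute the minimal polynomial of γ. From γ = √19 + √177: γ^2 = 19 + 2√(3363) + 177 = 196 + 2√(3363), so γ^2 - 196 = 2√(3363); squaring, (γ^2 - 196)^2 = 4·3363, i.e. γ^4 - 392γ^2 + 38416 - 13452 = 0, i.e. γ^4 - 392γ^2 + 24964 = 0. So γ is a root of x^4 - 392x^2 + 24964. This polynomial is irreducible over Q: it has no rational root (each ±√19 ± √177 is irrational), and any factorization into two quadratics over Q would force √(3363) ∈ Q (pairing opposite roots) or √19, √177 ∈ Q (other pairings), all impossible. Hence [Q(γ):Q] = 4 = [Q(√19, √177):Q], so Q(γ) = Q(√19, √177).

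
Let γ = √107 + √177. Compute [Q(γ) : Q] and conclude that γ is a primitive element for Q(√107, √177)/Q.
[Q(γ) : Q] = 4 (equivalently, Q(γ) = Q(√107, √177))

Obviously Q(γ) ⊆ Q(√107, √177), and [Q(√107, √177):Q] = 4 (since 107, 177 are distinct squarefree integers > 1 with 18939 not a perfect square). To show equality we compute the minimal polynomial of γ. From γ = √107 + √177: γ^2 = 107 + 2√(18939) + 177 = 284 + 2√(18939), so γ^2 - 284 = 2√(18939); squaring, (γ^2 - 284)^2 = 4·18939, i.e. γ^4 - 568γ^2 + 80656 - 75756 = 0, i.e. γ^4 - 568γ^2 + 4900 = 0. So γ is a root of x^4 - 568x^2 + 4900. This polynomial is irreducible over Q: it has no rational root (each ±√107 ± √177 is irrational), and any factorization into two quadratics over Q would force √(18939) ∈ Q (pairing opposite roots) or √107, √177 ∈ Q (other pairings), all impossible. Hence [Q(γ):Q] = 4 = [Q(√107, √177):Q], so Q(γ) = Q(√107, √177).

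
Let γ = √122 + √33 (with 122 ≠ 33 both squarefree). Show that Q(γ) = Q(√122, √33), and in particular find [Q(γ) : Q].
[Q(γ) : Q] = 4 (equivalently, Q(γ) = Q(√122, √33))

Obviously Q(γ) ⊆ Q(√122, √33), and [Q(√122, √33):Q] = 4 (since 122, 33 are distinct squarefree integers > 1 with 4026 not a perfect square). To show equality we compute the minimal polynomial of γ. From γ = √122 + √33: γ^2 = 122 + 2√(4026) + 33 = 155 + 2√(4026), so γ^2 - 155 = 2√(4026); squaring, (γ^2 - 155)^2 = 4·4026, i.e. γ^4 - 310γ^2 + 24025 - 16104 = 0, i.e. γ^4 - 310γ^2 + 7921 = 0. So γ is a root of x^4 - 310x^2 + 7921. This polynomial is irreducible over Q: it has no rational root (each ±√122 ± √33 is irrational), and any factorization into two quadratics over Q would force √(4026) ∈ Q (pairing opposite roots) or √122, √33 ∈ Q (other pairings), all impossible. Hence [Q(γ):Q] = 4 = [Q(√122, √33):Q], so Q(γ) = Q(√122, √33).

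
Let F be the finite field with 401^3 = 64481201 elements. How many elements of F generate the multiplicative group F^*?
There are φ(64481200) = 22106880 primitive elements

F_q^* is cyclic of order q - 1 = 64481200. A cyclic group of order m has exactly φ(m) generators. Here m = 64481200 = 2^4 · 5^2 · 7 · 23029, so the number of primitive elements is φ(64481200) = 22106880.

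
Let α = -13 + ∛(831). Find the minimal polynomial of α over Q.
m_α(x) = x^3 + 39x^2 + 507x + 1366

Set β = α + 13 = ∛(831), so β^3 = 831. Then (α + 13)^3 - 831 = 0, i.e. α is a root of g(x) = (x + 13)^3 - 831 = x^3 + 39x^2 + 507x + 1366. Since g(x) = h(x + 13) where h(x) = x^3 - 831, and h is irreducible over Q (because 831 is not a perfect cube, so h has no rational root, and a monic cubic with no rational root is irreducible), g is also irreducible (irreducibility is preserved under the substitution x → x + 13). Hence m_α(x) = x^3 + 39x^2 + 507x + 1366.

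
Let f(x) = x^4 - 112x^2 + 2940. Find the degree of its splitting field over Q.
[K : Q] = 4

Solving the quadratic in x^2: x^2 = (112 ± √(112^2 - 4·2940))/2 = (112 ± √784)/2 = (112 ± 28)/2, giving x^2 = 70 or x^2 = 42. So f(x) = (x^2 - 70)(x^2 - 42) and the roots of f are ±√70, ±√42. Hence the splitting field is K = Q(√70, √42). Since 70 and 42 are distinct squarefree integers > 1, their product 2940 is not a perfect square, so √42 ∉ Q(√70). By the tower law [K:Q] = [Q(√70,√42):Q(√70)] · [Q(√70):Q] = 2 · 2 = 4.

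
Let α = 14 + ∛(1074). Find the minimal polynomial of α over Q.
m_α(x) = x^3 - 42x^2 + 588x - 3818

Set β = α - 14 = ∛(1074), so β^3 = 1074. Then (α - 14)^3 - 1074 = 0, i.e. α is a root of g(x) = (x - 14)^3 - 1074 = x^3 - 42x^2 + 588x - 3818. Since g(x) = h(x - 14) where h(x) = x^3 - 1074, and h is irreducible over Q (because 1074 is not a perfect cube, so h has no rational root, and a monic cubic with no rational root is irreducible), g is also irreducible (irreducibility is preserved under the substitution x → x - 14). Hence m_α(x) = x^3 - 42x^2 + 588x - 3818.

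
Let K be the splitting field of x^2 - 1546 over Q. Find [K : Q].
[K : Q] = 2

f(x) = x^2 - 1546 factors as (x - √1546)(x + √1546). The splitting field is K = Q(√1546). Since 1546 is squarefree and > 1, it is not a perfect square, so x^2 - 1546 is irreducible over Q and [Q(√1546) : Q] = 2. Hence [K : Q] = 2.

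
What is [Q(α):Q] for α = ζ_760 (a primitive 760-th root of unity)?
[Q(α):Q] = 288

The minimal polynomial of ζ_760 over Q is the 760-th cyclotomic polynomial Φ_760(x), which is irreducible over Q and has degree φ(760) = 288. Hence [Q(α):Q] = φ(760) = 288.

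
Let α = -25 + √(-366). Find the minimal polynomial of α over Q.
m_α(x) = x^2 + 50x + 991

From α + 25 = √(-366), squaring gives (α + 25)^2 = -366, i.e. α^2 + 50α + 625 = -366, so α^2 + 50α + 991 = 0. The discriminant of x^2 + 50x + 991 is (50)^2 - 4·(991) = 2500 - 3964 = -1464, and 4·(-366) is not a perfect square in Q since -366 is squarefree and ≠ 1. Hence x^2 + 50x + 991 is irreducible over Q and is the minimal polynomial of α.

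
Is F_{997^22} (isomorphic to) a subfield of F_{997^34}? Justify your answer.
No: F_{997^22} is not a subfield of F_{997^34}

F_{p^m} embeds in F_{p^n} iff m | n. Here 22 ∤ 34 (since 34 = 1·22 + 12 with remainder 12 ≠ 0), so F_{997^22} is not a subfield of F_{997^34}. Equivalently: if it were, the tower law would give 22 = [F_{997^22}:F_997] dividing [F_{997^34}:F_997] = 34, contradiction.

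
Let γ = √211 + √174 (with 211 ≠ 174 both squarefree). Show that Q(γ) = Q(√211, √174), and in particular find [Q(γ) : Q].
[Q(γ) : Q] = 4 (equivalently, Q(γ) = Q(√211, √174))

Obviously Q(γ) ⊆ Q(√211, √174), and [Q(√211, √174):Q] = 4 (since 211, 174 are distinct squarefree integers > 1 with 36714 not a perfect square). To show equality we compute the minimal polynomial of γ. From γ = √211 + √174: γ^2 = 211 + 2√(36714) + 174 = 385 + 2√(36714), so γ^2 - 385 = 2√(36714); squaring, (γ^2 - 385)^2 = 4·36714, i.e. γ^4 - 770γ^2 + 148225 - 146856 = 0, i.e. γ^4 - 770γ^2 + 1369 = 0. So γ is a root of x^4 - 770x^2 + 1369. This polynomial is irreducible over Q: it has no rational root (each ±√211 ± √174 is irrational), and any factorization into two quadratics over Q would force √(36714) ∈ Q (pairing opposite roots) or √211, √174 ∈ Q (other pairings), all impossible. Hence [Q(γ):Q] = 4 = [Q(√211, √174):Q], so Q(γ) = Q(√211, √174).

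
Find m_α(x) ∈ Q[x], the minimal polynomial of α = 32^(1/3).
m_α(x) = x^3 - 32

α satisfies α^3 = 32, so x^3 - 32 annihilates α. By the rational root test, a rational root p/q (in lowest terms) of x^3 - 32 would satisfy p^3 = 32 q^3, forcing q = 1 and p^3 = 32; but 32 is not a perfect cube, contradiction. A monic cubic over Q with no rational root is irreducible (any nontrivial factorization would include a linear factor). Hence x^3 - 32 is the minimal polynomial of α, and in particular [Q(α):Q] = 3.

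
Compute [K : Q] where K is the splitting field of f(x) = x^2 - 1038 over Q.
[K : Q] = 2

f(x) = x^2 - 1038 factors as (x - √1038)(x + √1038). The splitting field is K = Q(√1038). Since 1038 is squarefree and > 1, it is not a perfect square, so x^2 - 1038 is irreducible over Q and [Q(√1038) : Q] = 2. Hence [K : Q] = 2.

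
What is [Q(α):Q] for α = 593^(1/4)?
[Q(α):Q] = 4

α is a root of x^4 - 593. By Eisenstein's criterion at the prime p = 593 (which divides the constant term 593 but p^2 = 351649 does not, since 593 is squarefree), x^4 - 593 is irreducible over Q. Hence [Q(α):Q] = 4.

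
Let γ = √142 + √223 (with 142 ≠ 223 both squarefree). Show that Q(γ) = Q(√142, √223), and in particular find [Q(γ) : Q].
[Q(γ) : Q] = 4 (equivalently, Q(γ) = Q(√142, √223))

Obviously Q(γ) ⊆ Q(√142, √223), and [Q(√142, √223):Q] = 4 (since 142, 223 are distinct squarefree integers > 1 with 31666 not a perfect square). To show equality we compute the minimal polynomial of γ. From γ = √142 + √223: γ^2 = 142 + 2√(31666) + 223 = 365 + 2√(31666), so γ^2 - 365 = 2√(31666); squaring, (γ^2 - 365)^2 = 4·31666, i.e. γ^4 - 730γ^2 + 133225 - 126664 = 0, i.e. γ^4 - 730γ^2 + 6561 = 0. So γ is a root of x^4 - 730x^2 + 6561. This polynomial is irreducible over Q: it has no rational root (each ±√142 ± √223 is irrational), and any factorization into two quadratics over Q would force √(31666) ∈ Q (pairing opposite roots) or √142, √223 ∈ Q (other pairings), all impossible. Hence [Q(γ):Q] = 4 = [Q(√142, √223):Q], so Q(γ) = Q(√142, √223).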